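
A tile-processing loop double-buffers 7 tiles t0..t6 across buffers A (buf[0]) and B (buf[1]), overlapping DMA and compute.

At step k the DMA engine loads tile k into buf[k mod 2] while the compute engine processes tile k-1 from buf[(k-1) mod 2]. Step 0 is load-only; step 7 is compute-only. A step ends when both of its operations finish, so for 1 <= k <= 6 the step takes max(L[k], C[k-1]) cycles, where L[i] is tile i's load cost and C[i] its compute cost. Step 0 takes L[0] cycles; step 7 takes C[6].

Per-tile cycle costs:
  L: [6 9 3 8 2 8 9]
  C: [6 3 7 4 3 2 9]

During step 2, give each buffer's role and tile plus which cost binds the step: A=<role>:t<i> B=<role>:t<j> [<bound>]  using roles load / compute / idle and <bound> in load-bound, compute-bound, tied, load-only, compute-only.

step 2: A=load:t2 B=compute:t1 [tied]

[0] DMA t0→A (6c) ∥ CU idle ⇒ 6c, clock 6
[1] DMA t1→B (9c) ∥ CU A:t0 (6c) ⇒ 9c, clock 15
[2] DMA t2→A (3c) ∥ CU B:t1 (3c) ⇒ 3c, clock 18
[3] DMA t3→B (8c) ∥ CU A:t2 (7c) ⇒ 8c, clock 26
[4] DMA t4→A (2c) ∥ CU B:t3 (4c) ⇒ 4c, clock 30
[5] DMA t5→B (8c) ∥ CU A:t4 (3c) ⇒ 8c, clock 38
[6] DMA t6→A (9c) ∥ CU B:t5 (2c) ⇒ 9c, clock 47
[7] DMA idle ∥ CU A:t6 (9c) ⇒ 9c, clock 56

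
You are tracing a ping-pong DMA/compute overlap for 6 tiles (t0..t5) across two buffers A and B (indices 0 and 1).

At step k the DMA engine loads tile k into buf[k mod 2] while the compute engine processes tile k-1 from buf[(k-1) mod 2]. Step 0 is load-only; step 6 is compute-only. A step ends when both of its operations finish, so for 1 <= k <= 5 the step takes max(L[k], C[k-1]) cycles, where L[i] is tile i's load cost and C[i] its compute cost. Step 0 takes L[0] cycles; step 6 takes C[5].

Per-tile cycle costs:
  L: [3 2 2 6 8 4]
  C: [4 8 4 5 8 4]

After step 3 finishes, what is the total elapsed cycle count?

end_cycle[3] = 21

step 0: L[0]=3 → dur=3, Σ=3 | A=load:t0 B=idle [load-only]
step 1: L[1]=2 C[0]=4 → dur=4, Σ=7 | A=compute:t0 B=load:t1 [compute-bound]
step 2: L[2]=2 C[1]=8 → dur=8, Σ=15 | A=load:t2 B=compute:t1 [compute-bound]
step 3: L[3]=6 C[2]=4 → dur=6, Σ=21 | A=compute:t2 B=load:t3 [load-bound]
step 4: L[4]=8 C[3]=5 → dur=8, Σ=29 | A=load:t4 B=compute:t3 [load-bound]
step 5: L[5]=4 C[4]=8 → dur=8, Σ=37 | A=compute:t4 B=load:t5 [compute-bound]
step 6: C[5]=4 → dur=4, Σ=41 | A=idle B=compute:t5 [compute-only]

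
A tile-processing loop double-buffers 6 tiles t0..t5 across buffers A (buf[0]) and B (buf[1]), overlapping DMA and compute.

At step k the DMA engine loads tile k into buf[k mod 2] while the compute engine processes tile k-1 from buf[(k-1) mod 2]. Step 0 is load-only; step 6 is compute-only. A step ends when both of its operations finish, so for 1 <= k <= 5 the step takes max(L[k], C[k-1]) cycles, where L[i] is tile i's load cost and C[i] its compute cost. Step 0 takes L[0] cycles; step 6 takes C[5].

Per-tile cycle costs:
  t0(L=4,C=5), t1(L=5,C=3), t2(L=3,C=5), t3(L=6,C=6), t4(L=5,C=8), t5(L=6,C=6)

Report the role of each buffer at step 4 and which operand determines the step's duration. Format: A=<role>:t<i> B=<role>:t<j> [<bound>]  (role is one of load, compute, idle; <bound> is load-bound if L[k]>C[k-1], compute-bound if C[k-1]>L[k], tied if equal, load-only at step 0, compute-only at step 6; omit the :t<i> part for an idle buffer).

step 4: A=load:t4 B=compute:t3 [compute-bound]

k=0 load=t0/4c comp=- wait=4 total=4
k=1 load=t1/5c comp=t0/5c wait=5 total=9
k=2 load=t2/3c comp=t1/3c wait=3 total=12
k=3 load=t3/6c comp=t2/5c wait=6 total=18
k=4 load=t4/5c comp=t3/6c wait=6 total=24
k=5 load=t5/6c comp=t4/8c wait=8 total=32
k=6 load=- comp=t5/6c wait=6 total=38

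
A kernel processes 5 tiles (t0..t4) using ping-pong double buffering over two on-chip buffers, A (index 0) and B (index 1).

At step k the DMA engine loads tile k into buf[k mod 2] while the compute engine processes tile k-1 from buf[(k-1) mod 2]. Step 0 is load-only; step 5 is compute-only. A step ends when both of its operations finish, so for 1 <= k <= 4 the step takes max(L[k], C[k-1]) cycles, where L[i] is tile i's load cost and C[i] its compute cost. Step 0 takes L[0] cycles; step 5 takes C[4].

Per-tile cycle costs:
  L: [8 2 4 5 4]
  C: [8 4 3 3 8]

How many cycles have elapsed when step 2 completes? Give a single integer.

step 0: L[0]=8 → dur=8, Σ=8 | A=load:t0 B=idle [load-only]
step 1: L[1]=2 C[0]=8 → dur=8, Σ=16 | A=compute:t0 B=load:t1 [compute-bound]
step 2: L[2]=4 C[1]=4 → dur=4, Σ=20 | A=load:t2 B=compute:t1 [tied]
step 3: L[3]=5 C[2]=3 → dur=5, Σ=25 | A=compute:t2 B=load:t3 [load-bound]
step 4: L[4]=4 C[3]=3 → dur=4, Σ=29 | A=load:t4 B=compute:t3 [load-bound]
step 5: C[4]=8 → dur=8, Σ=37 | A=compute:t4 B=idle [compute-only]

end_cycle[2] = 20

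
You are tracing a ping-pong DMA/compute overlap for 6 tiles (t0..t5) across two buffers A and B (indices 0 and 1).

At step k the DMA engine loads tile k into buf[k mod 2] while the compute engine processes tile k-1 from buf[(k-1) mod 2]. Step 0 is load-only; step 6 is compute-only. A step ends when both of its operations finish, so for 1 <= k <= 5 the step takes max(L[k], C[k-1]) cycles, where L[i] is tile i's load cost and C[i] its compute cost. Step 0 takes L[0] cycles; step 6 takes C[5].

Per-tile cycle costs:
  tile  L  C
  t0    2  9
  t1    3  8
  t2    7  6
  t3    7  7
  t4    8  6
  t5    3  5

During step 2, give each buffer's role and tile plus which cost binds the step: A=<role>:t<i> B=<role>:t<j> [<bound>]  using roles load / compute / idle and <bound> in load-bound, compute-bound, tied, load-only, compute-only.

step 0: L[0]=2 → dur=2, Σ=2 | A=load:t0 B=idle [load-only]
step 1: L[1]=3 C[0]=9 → dur=9, Σ=11 | A=compute:t0 B=load:t1 [compute-bound]
step 2: L[2]=7 C[1]=8 → dur=8, Σ=19 | A=load:t2 B=compute:t1 [compute-bound]
step 3: L[3]=7 C[2]=6 → dur=7, Σ=26 | A=compute:t2 B=load:t3 [load-bound]
step 4: L[4]=8 C[3]=7 → dur=8, Σ=34 | A=load:t4 B=compute:t3 [load-bound]
step 5: L[5]=3 C[4]=6 → dur=6, Σ=40 | A=compute:t4 B=load:t5 [compute-bound]
step 6: C[5]=5 → dur=5, Σ=45 | A=idle B=compute:t5 [compute-only]

step 2: A=load:t2 B=compute:t1 [compute-bound]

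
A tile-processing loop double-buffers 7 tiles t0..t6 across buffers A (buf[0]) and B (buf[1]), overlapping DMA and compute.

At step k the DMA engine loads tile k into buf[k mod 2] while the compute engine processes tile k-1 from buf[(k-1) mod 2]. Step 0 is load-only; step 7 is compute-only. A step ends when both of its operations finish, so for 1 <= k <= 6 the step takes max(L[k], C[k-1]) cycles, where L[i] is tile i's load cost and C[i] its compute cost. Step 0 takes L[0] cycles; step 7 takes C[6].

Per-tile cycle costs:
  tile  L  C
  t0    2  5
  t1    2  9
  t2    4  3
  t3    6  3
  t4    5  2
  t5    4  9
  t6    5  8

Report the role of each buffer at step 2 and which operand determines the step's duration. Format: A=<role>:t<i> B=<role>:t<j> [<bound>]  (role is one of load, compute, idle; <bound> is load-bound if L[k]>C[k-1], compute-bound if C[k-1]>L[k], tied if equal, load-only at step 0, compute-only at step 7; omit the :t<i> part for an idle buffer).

k=0 load=t0/2c comp=- wait=2 total=2
k=1 load=t1/2c comp=t0/5c wait=5 total=7
k=2 load=t2/4c comp=t1/9c wait=9 total=16
k=3 load=t3/6c comp=t2/3c wait=6 total=22
k=4 load=t4/5c comp=t3/3c wait=5 total=27
k=5 load=t5/4c comp=t4/2c wait=4 total=31
k=6 load=t6/5c comp=t5/9c wait=9 total=40
k=7 load=- comp=t6/8c wait=8 total=48

step 2: A=load:t2 B=compute:t1 [compute-bound]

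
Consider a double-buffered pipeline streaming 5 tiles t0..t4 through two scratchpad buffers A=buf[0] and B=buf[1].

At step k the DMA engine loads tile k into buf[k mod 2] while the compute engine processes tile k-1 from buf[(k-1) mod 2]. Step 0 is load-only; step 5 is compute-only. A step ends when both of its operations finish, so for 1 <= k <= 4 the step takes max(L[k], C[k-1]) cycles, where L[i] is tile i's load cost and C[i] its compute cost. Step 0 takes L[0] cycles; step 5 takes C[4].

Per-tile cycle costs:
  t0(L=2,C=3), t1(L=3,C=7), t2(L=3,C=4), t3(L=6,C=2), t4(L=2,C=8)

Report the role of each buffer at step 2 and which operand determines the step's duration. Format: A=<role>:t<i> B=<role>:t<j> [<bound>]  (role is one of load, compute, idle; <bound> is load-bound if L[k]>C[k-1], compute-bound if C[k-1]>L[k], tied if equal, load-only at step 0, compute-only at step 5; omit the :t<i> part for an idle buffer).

k=0 load=t0/2c comp=- wait=2 total=2
k=1 load=t1/3c comp=t0/3c wait=3 total=5
k=2 load=t2/3c comp=t1/7c wait=7 total=12
k=3 load=t3/6c comp=t2/4c wait=6 total=18
k=4 load=t4/2c comp=t3/2c wait=2 total=20
k=5 load=- comp=t4/8c wait=8 total=28

step 2: A=load:t2 B=compute:t1 [compute-bound]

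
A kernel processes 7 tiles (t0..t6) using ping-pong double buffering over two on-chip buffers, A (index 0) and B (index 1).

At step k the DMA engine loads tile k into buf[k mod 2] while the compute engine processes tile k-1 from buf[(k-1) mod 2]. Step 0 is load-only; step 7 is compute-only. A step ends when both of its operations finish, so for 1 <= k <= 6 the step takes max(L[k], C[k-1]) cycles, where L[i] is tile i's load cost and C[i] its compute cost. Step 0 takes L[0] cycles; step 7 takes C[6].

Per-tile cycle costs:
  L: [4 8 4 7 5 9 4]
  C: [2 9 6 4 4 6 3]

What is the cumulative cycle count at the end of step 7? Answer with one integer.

[0] DMA t0→A (4c) ∥ CU idle ⇒ 4c, clock 4
[1] DMA t1→B (8c) ∥ CU A:t0 (2c) ⇒ 8c, clock 12
[2] DMA t2→A (4c) ∥ CU B:t1 (9c) ⇒ 9c, clock 21
[3] DMA t3→B (7c) ∥ CU A:t2 (6c) ⇒ 7c, clock 28
[4] DMA t4→A (5c) ∥ CU B:t3 (4c) ⇒ 5c, clock 33
[5] DMA t5→B (9c) ∥ CU A:t4 (4c) ⇒ 9c, clock 42
[6] DMA t6→A (4c) ∥ CU B:t5 (6c) ⇒ 6c, clock 48
[7] DMA idle ∥ CU A:t6 (3c) ⇒ 3c, clock 51

end_cycle[7] = 51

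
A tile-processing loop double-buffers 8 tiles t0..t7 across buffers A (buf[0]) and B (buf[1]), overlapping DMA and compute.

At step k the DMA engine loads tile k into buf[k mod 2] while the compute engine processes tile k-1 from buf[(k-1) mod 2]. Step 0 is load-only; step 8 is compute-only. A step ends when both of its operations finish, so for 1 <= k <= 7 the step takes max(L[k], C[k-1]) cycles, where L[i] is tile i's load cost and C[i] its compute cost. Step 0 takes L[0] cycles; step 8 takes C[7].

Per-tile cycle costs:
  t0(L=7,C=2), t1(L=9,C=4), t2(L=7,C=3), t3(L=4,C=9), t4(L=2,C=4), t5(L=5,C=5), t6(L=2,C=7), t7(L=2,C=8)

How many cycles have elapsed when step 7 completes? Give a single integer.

end_cycle[7] = 53

[0] DMA t0→A (7c) ∥ CU idle ⇒ 7c, clock 7
[1] DMA t1→B (9c) ∥ CU A:t0 (2c) ⇒ 9c, clock 16
[2] DMA t2→A (7c) ∥ CU B:t1 (4c) ⇒ 7c, clock 23
[3] DMA t3→B (4c) ∥ CU A:t2 (3c) ⇒ 4c, clock 27
[4] DMA t4→A (2c) ∥ CU B:t3 (9c) ⇒ 9c, clock 36
[5] DMA t5→B (5c) ∥ CU A:t4 (4c) ⇒ 5c, clock 41
[6] DMA t6→A (2c) ∥ CU B:t5 (5c) ⇒ 5c, clock 46
[7] DMA t7→B (2c) ∥ CU A:t6 (7c) ⇒ 7c, clock 53
[8] DMA idle ∥ CU B:t7 (8c) ⇒ 8c, clock 61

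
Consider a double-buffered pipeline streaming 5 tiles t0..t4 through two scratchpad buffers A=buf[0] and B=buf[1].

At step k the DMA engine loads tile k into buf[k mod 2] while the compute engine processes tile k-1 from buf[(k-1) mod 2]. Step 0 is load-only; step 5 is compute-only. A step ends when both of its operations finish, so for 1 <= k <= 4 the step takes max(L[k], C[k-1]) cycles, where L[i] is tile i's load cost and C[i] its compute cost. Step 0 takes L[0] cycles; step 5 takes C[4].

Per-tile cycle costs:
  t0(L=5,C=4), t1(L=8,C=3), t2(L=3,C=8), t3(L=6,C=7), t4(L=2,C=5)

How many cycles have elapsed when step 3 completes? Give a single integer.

end_cycle[3] = 24

  0. 5=5c; end=5; A:t0 B:-
  1. max(8,4)=8c; end=13; A:t0 B:t1
  2. max(3,3)=3c; end=16; A:t2 B:t1
  3. max(6,8)=8c; end=24; A:t2 B:t3
  4. max(2,7)=7c; end=31; A:t4 B:t3
  5. 5=5c; end=36; A:t4 B:t3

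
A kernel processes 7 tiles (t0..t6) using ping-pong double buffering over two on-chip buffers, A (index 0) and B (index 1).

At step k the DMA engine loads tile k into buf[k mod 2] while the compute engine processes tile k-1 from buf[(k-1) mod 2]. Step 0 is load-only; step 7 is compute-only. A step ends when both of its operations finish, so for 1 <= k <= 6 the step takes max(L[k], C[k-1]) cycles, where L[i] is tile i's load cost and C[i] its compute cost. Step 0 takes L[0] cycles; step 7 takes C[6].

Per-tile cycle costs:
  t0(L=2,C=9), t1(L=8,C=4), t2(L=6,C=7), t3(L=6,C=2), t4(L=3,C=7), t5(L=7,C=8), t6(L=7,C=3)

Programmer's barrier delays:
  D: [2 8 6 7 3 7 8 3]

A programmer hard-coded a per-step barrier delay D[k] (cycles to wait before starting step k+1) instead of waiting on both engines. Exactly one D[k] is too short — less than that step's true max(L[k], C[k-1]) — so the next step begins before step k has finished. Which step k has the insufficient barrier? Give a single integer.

k=0 barrier L[0]=2→2c, D[0]=2 ok
k=1 barrier max(L[1]=8,C[0]=9)→9c, D[1]=8 SHORT
k=2 barrier max(L[2]=6,C[1]=4)→6c, D[2]=6 ok
k=3 barrier max(L[3]=6,C[2]=7)→7c, D[3]=7 ok
k=4 barrier max(L[4]=3,C[3]=2)→3c, D[4]=3 ok
k=5 barrier max(L[5]=7,C[4]=7)→7c, D[5]=7 ok
k=6 barrier max(L[6]=7,C[5]=8)→8c, D[6]=8 ok
k=7 barrier C[6]=3→3c, D[7]=3 ok

hazard at step 1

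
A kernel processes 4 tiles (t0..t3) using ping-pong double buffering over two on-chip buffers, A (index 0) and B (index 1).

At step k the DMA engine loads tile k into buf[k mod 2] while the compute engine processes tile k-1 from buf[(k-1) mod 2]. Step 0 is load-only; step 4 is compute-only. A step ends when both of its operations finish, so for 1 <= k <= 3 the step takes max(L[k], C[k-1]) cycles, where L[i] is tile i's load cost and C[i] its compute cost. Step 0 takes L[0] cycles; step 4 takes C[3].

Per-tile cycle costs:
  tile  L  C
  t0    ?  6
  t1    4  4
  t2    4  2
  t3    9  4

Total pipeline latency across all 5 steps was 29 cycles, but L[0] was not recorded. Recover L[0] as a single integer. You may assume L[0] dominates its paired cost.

L[0] = 6

step 0 | dur = L[0]=? = L[0]  (unknown; binding)
step 1 | dur = max(L[1]=4, C[0]=6) = 6
step 2 | dur = max(L[2]=4, C[1]=4) = 4
step 3 | dur = max(L[3]=9, C[2]=2) = 9
step 4 | dur = C[3]=4 = 4
sum of known step durations = 23
dur[0] = total - known = 29 - 23 = 6
L[0] is the binding max in step 0, so L[0] = dur[0] = 6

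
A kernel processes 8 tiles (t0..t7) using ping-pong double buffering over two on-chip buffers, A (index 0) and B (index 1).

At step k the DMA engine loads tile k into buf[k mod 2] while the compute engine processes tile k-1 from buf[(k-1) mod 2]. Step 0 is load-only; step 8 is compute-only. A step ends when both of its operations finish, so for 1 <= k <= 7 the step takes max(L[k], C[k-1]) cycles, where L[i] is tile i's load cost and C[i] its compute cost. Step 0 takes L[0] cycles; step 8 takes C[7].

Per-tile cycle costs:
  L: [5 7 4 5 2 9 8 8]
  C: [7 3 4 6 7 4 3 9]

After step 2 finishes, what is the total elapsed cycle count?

end_cycle[2] = 16

[0] DMA t0→A (5c) ∥ CU idle ⇒ 5c, clock 5
[1] DMA t1→B (7c) ∥ CU A:t0 (7c) ⇒ 7c, clock 12
[2] DMA t2→A (4c) ∥ CU B:t1 (3c) ⇒ 4c, clock 16
[3] DMA t3→B (5c) ∥ CU A:t2 (4c) ⇒ 5c, clock 21
[4] DMA t4→A (2c) ∥ CU B:t3 (6c) ⇒ 6c, clock 27
[5] DMA t5→B (9c) ∥ CU A:t4 (7c) ⇒ 9c, clock 36
[6] DMA t6→A (8c) ∥ CU B:t5 (4c) ⇒ 8c, clock 44
[7] DMA t7→B (8c) ∥ CU A:t6 (3c) ⇒ 8c, clock 52
[8] DMA idle ∥ CU B:t7 (9c) ⇒ 9c, clock 61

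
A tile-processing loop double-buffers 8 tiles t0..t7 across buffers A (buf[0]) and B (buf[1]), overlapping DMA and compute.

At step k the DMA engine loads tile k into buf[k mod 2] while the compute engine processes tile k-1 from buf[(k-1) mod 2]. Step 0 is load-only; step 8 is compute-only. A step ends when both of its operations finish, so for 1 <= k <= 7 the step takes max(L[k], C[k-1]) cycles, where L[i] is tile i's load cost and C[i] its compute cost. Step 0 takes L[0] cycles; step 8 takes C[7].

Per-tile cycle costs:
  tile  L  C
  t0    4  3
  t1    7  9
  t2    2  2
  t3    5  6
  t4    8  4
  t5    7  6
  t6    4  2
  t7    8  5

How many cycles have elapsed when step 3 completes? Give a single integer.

step 0: L[0]=4 → dur=4, Σ=4 | A=load:t0 B=idle [load-only]
step 1: L[1]=7 C[0]=3 → dur=7, Σ=11 | A=compute:t0 B=load:t1 [load-bound]
step 2: L[2]=2 C[1]=9 → dur=9, Σ=20 | A=load:t2 B=compute:t1 [compute-bound]
step 3: L[3]=5 C[2]=2 → dur=5, Σ=25 | A=compute:t2 B=load:t3 [load-bound]
step 4: L[4]=8 C[3]=6 → dur=8, Σ=33 | A=load:t4 B=compute:t3 [load-bound]
step 5: L[5]=7 C[4]=4 → dur=7, Σ=40 | A=compute:t4 B=load:t5 [load-bound]
step 6: L[6]=4 C[5]=6 → dur=6, Σ=46 | A=load:t6 B=compute:t5 [compute-bound]
step 7: L[7]=8 C[6]=2 → dur=8, Σ=54 | A=compute:t6 B=load:t7 [load-bound]
step 8: C[7]=5 → dur=5, Σ=59 | A=idle B=compute:t7 [compute-only]

end_cycle[3] = 25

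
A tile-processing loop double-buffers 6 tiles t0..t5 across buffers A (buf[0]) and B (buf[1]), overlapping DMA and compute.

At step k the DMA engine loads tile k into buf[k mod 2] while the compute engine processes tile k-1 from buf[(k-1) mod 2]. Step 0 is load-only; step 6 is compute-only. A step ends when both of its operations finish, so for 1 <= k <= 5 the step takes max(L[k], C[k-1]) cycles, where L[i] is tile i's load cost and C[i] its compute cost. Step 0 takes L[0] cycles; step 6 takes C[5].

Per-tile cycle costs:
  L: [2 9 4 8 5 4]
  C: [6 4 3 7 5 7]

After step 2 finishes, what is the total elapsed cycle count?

[0] DMA t0→A (2c) ∥ CU idle ⇒ 2c, clock 2
[1] DMA t1→B (9c) ∥ CU A:t0 (6c) ⇒ 9c, clock 11
[2] DMA t2→A (4c) ∥ CU B:t1 (4c) ⇒ 4c, clock 15
[3] DMA t3→B (8c) ∥ CU A:t2 (3c) ⇒ 8c, clock 23
[4] DMA t4→A (5c) ∥ CU B:t3 (7c) ⇒ 7c, clock 30
[5] DMA t5→B (4c) ∥ CU A:t4 (5c) ⇒ 5c, clock 35
[6] DMA idle ∥ CU B:t5 (7c) ⇒ 7c, clock 42

end_cycle[2] = 15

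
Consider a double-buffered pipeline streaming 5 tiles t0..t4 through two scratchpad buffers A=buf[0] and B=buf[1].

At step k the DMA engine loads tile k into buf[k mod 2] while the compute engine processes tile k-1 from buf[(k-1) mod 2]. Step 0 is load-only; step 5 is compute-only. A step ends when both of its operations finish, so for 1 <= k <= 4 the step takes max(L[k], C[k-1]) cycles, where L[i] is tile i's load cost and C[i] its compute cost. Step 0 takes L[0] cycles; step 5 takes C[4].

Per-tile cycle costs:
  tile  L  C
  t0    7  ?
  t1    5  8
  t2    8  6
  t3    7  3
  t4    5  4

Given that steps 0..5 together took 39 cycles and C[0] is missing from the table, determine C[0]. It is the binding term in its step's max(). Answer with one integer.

step 0 → dur = L[0]=7 = 7
step 1 → dur = max(L[1]=5, C[0]=?) = C[0]  (unknown; binding)
step 2 → dur = max(L[2]=8, C[1]=8) = 8
step 3 → dur = max(L[3]=7, C[2]=6) = 7
step 4 → dur = max(L[4]=5, C[3]=3) = 5
step 5 → dur = C[4]=4 = 4
sum of known step durations = 31
dur[1] = total - known = 39 - 31 = 8
C[0] is the binding max in step 1, so C[0] = dur[1] = 8

C[0] = 8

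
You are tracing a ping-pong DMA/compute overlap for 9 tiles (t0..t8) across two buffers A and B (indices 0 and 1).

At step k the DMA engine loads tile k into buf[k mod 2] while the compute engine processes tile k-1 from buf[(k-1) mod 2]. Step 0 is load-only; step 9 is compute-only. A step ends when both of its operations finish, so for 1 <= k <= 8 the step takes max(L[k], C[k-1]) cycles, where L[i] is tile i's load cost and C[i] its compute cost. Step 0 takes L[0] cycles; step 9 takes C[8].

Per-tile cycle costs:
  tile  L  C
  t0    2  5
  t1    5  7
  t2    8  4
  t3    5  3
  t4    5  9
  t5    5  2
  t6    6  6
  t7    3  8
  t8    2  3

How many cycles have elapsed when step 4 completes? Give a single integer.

end_cycle[4] = 25

[0] DMA t0→A (2c) ∥ CU idle ⇒ 2c, clock 2
[1] DMA t1→B (5c) ∥ CU A:t0 (5c) ⇒ 5c, clock 7
[2] DMA t2→A (8c) ∥ CU B:t1 (7c) ⇒ 8c, clock 15
[3] DMA t3→B (5c) ∥ CU A:t2 (4c) ⇒ 5c, clock 20
[4] DMA t4→A (5c) ∥ CU B:t3 (3c) ⇒ 5c, clock 25
[5] DMA t5→B (5c) ∥ CU A:t4 (9c) ⇒ 9c, clock 34
[6] DMA t6→A (6c) ∥ CU B:t5 (2c) ⇒ 6c, clock 40
[7] DMA t7→B (3c) ∥ CU A:t6 (6c) ⇒ 6c, clock 46
[8] DMA t8→A (2c) ∥ CU B:t7 (8c) ⇒ 8c, clock 54
[9] DMA idle ∥ CU A:t8 (3c) ⇒ 3c, clock 57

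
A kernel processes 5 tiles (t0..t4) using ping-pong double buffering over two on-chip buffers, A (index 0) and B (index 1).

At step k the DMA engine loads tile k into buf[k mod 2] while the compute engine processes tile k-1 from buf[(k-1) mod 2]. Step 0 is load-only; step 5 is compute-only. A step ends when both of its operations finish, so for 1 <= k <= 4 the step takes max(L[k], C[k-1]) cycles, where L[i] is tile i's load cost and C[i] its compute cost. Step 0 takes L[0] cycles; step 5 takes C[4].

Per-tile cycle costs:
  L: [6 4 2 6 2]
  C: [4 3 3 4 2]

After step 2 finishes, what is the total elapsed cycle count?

k=0 load=t0/6c comp=- wait=6 total=6
k=1 load=t1/4c comp=t0/4c wait=4 total=10
k=2 load=t2/2c comp=t1/3c wait=3 total=13
k=3 load=t3/6c comp=t2/3c wait=6 total=19
k=4 load=t4/2c comp=t3/4c wait=4 total=23
k=5 load=- comp=t4/2c wait=2 total=25

end_cycle[2] = 13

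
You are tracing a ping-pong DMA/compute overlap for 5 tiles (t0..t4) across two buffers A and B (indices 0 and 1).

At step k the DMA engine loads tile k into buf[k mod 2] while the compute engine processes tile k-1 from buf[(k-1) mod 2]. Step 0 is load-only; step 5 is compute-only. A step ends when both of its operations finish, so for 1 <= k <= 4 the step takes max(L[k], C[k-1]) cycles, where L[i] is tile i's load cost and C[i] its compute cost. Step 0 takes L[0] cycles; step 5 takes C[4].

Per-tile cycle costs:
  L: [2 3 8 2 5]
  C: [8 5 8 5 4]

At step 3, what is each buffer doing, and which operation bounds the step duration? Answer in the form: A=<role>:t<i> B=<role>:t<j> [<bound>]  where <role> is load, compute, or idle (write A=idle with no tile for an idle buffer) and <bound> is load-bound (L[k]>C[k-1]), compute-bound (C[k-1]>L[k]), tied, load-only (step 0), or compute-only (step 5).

step 3: A=compute:t2 B=load:t3 [compute-bound]

step 0: L[0]=2 → dur=2, Σ=2 | A=load:t0 B=idle [load-only]
step 1: L[1]=3 C[0]=8 → dur=8, Σ=10 | A=compute:t0 B=load:t1 [compute-bound]
step 2: L[2]=8 C[1]=5 → dur=8, Σ=18 | A=load:t2 B=compute:t1 [load-bound]
step 3: L[3]=2 C[2]=8 → dur=8, Σ=26 | A=compute:t2 B=load:t3 [compute-bound]
step 4: L[4]=5 C[3]=5 → dur=5, Σ=31 | A=load:t4 B=compute:t3 [tied]
step 5: C[4]=4 → dur=4, Σ=35 | A=compute:t4 B=idle [compute-only]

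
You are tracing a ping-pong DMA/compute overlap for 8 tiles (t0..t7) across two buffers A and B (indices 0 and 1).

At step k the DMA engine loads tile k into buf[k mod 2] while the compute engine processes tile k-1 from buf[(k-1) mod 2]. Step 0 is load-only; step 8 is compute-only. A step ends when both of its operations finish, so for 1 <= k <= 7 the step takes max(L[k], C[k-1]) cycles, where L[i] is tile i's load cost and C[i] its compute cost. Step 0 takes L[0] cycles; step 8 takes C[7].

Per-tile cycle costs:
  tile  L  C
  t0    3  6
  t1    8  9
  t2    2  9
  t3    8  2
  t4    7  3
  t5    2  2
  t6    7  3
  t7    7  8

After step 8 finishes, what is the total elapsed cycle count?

end_cycle[8] = 61

  0. 3=3c; end=3; A:t0 B:-
  1. max(8,6)=8c; end=11; A:t0 B:t1
  2. max(2,9)=9c; end=20; A:t2 B:t1
  3. max(8,9)=9c; end=29; A:t2 B:t3
  4. max(7,2)=7c; end=36; A:t4 B:t3
  5. max(2,3)=3c; end=39; A:t4 B:t5
  6. max(7,2)=7c; end=46; A:t6 B:t5
  7. max(7,3)=7c; end=53; A:t6 B:t7
  8. 8=8c; end=61; A:t6 B:t7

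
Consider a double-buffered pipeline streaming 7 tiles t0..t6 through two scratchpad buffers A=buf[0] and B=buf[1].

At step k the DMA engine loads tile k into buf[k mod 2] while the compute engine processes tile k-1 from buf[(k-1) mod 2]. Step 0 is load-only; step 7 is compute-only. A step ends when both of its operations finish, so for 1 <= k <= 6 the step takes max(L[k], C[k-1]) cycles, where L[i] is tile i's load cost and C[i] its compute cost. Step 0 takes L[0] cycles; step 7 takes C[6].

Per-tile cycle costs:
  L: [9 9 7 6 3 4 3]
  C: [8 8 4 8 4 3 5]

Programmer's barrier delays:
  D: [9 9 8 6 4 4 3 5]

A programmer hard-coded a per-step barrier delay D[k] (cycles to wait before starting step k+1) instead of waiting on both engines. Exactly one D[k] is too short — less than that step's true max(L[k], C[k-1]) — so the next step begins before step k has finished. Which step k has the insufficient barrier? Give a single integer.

hazard at step 4

step 0: need L[0]=9 = 9; D[0]=9 ok
step 1: need max(L[1]=9,C[0]=8) = 9; D[1]=9 ok
step 2: need max(L[2]=7,C[1]=8) = 8; D[2]=8 ok
step 3: need max(L[3]=6,C[2]=4) = 6; D[3]=6 ok
step 4: need max(L[4]=3,C[3]=8) = 8; D[4]=4 SHORT
step 5: need max(L[5]=4,C[4]=4) = 4; D[5]=4 ok
step 6: need max(L[6]=3,C[5]=3) = 3; D[6]=3 ok
step 7: need C[6]=5 = 5; D[7]=5 ok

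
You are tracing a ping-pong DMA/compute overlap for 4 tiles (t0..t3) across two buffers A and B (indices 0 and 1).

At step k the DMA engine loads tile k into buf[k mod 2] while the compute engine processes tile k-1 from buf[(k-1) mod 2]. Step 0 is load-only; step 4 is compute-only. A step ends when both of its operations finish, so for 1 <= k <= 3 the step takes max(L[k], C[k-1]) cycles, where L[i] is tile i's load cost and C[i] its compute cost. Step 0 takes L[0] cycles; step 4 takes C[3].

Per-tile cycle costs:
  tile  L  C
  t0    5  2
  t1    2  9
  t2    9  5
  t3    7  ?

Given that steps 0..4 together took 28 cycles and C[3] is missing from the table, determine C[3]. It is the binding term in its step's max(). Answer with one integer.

step 0 | dur = L[0]=5 = 5
step 1 | dur = max(L[1]=2, C[0]=2) = 2
step 2 | dur = max(L[2]=9, C[1]=9) = 9
step 3 | dur = max(L[3]=7, C[2]=5) = 7
step 4 | dur = C[3]=? = C[3]  (unknown; binding)
sum of known step durations = 23
dur[4] = total - known = 28 - 23 = 5
C[3] is the binding max in step 4, so C[3] = dur[4] = 5

C[3] = 5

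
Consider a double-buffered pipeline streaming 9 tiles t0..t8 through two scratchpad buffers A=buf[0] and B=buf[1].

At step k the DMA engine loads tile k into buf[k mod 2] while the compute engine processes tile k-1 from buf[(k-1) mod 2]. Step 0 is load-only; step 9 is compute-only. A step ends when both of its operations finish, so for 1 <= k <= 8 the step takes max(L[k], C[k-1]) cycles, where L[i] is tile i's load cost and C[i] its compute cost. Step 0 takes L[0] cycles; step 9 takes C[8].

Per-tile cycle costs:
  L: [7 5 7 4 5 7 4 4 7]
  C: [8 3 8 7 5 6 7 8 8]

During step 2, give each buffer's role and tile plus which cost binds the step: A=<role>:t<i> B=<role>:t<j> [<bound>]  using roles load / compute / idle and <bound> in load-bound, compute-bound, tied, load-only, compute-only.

step 2: A=load:t2 B=compute:t1 [load-bound]

[0] DMA t0→A (7c) ∥ CU idle ⇒ 7c, clock 7
[1] DMA t1→B (5c) ∥ CU A:t0 (8c) ⇒ 8c, clock 15
[2] DMA t2→A (7c) ∥ CU B:t1 (3c) ⇒ 7c, clock 22
[3] DMA t3→B (4c) ∥ CU A:t2 (8c) ⇒ 8c, clock 30
[4] DMA t4→A (5c) ∥ CU B:t3 (7c) ⇒ 7c, clock 37
[5] DMA t5→B (7c) ∥ CU A:t4 (5c) ⇒ 7c, clock 44
[6] DMA t6→A (4c) ∥ CU B:t5 (6c) ⇒ 6c, clock 50
[7] DMA t7→B (4c) ∥ CU A:t6 (7c) ⇒ 7c, clock 57
[8] DMA t8→A (7c) ∥ CU B:t7 (8c) ⇒ 8c, clock 65
[9] DMA idle ∥ CU A:t8 (8c) ⇒ 8c, clock 73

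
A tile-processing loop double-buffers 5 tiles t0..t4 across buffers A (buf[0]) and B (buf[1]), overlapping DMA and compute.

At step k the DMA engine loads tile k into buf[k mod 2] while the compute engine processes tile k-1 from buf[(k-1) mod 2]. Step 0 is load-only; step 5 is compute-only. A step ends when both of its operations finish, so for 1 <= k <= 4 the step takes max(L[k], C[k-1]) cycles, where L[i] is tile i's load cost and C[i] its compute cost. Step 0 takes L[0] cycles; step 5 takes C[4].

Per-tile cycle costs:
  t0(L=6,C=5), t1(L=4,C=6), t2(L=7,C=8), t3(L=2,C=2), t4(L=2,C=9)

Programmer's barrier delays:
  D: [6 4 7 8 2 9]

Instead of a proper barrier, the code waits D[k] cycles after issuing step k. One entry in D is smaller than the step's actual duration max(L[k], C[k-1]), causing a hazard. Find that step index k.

hazard at step 1

step 0: need L[0]=6 = 6; D[0]=6 ok
step 1: need max(L[1]=4,C[0]=5) = 5; D[1]=4 SHORT
step 2: need max(L[2]=7,C[1]=6) = 7; D[2]=7 ok
step 3: need max(L[3]=2,C[2]=8) = 8; D[3]=8 ok
step 4: need max(L[4]=2,C[3]=2) = 2; D[4]=2 ok
step 5: need C[4]=9 = 9; D[5]=9 ok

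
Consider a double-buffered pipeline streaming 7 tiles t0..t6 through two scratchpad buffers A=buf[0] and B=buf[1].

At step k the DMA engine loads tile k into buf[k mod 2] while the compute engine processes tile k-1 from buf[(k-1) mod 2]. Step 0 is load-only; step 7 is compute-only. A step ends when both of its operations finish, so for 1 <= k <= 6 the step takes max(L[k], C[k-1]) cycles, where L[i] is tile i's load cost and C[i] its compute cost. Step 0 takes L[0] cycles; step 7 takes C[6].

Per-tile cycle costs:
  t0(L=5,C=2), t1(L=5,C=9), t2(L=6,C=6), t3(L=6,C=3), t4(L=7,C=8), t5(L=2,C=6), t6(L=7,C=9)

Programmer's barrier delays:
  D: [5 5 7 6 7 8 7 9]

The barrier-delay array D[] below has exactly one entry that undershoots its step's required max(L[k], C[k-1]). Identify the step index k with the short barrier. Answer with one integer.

[0] required=L[0]=5=5 vs D=5 ok
[1] required=max(L[1]=5,C[0]=2)=5 vs D=5 ok
[2] required=max(L[2]=6,C[1]=9)=9 vs D=7 SHORT
[3] required=max(L[3]=6,C[2]=6)=6 vs D=6 ok
[4] required=max(L[4]=7,C[3]=3)=7 vs D=7 ok
[5] required=max(L[5]=2,C[4]=8)=8 vs D=8 ok
[6] required=max(L[6]=7,C[5]=6)=7 vs D=7 ok
[7] required=C[6]=9=9 vs D=9 ok

hazard at step 2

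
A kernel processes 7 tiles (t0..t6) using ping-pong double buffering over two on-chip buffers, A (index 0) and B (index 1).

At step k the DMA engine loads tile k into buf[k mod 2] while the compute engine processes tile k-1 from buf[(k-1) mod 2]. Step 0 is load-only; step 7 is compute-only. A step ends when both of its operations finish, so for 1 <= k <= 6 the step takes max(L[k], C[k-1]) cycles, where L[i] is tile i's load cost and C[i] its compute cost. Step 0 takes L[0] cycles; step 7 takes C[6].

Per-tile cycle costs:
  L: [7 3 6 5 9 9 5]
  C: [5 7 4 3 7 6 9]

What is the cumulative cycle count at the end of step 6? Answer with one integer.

end_cycle[6] = 48

step 0: L[0]=7 → dur=7, Σ=7 | A=load:t0 B=idle [load-only]
step 1: L[1]=3 C[0]=5 → dur=5, Σ=12 | A=compute:t0 B=load:t1 [compute-bound]
step 2: L[2]=6 C[1]=7 → dur=7, Σ=19 | A=load:t2 B=compute:t1 [compute-bound]
step 3: L[3]=5 C[2]=4 → dur=5, Σ=24 | A=compute:t2 B=load:t3 [load-bound]
step 4: L[4]=9 C[3]=3 → dur=9, Σ=33 | A=load:t4 B=compute:t3 [load-bound]
step 5: L[5]=9 C[4]=7 → dur=9, Σ=42 | A=compute:t4 B=load:t5 [load-bound]
step 6: L[6]=5 C[5]=6 → dur=6, Σ=48 | A=load:t6 B=compute:t5 [compute-bound]
step 7: C[6]=9 → dur=9, Σ=57 | A=compute:t6 B=idle [compute-only]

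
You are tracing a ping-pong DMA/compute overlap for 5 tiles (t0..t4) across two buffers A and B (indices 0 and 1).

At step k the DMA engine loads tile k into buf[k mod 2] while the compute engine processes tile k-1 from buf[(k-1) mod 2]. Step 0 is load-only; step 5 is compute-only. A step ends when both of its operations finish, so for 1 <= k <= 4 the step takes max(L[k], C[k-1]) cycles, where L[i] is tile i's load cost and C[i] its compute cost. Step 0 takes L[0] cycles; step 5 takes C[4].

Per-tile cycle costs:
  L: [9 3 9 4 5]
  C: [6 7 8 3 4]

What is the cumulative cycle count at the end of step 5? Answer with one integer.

[0] DMA t0→A (9c) ∥ CU idle ⇒ 9c, clock 9
[1] DMA t1→B (3c) ∥ CU A:t0 (6c) ⇒ 6c, clock 15
[2] DMA t2→A (9c) ∥ CU B:t1 (7c) ⇒ 9c, clock 24
[3] DMA t3→B (4c) ∥ CU A:t2 (8c) ⇒ 8c, clock 32
[4] DMA t4→A (5c) ∥ CU B:t3 (3c) ⇒ 5c, clock 37
[5] DMA idle ∥ CU A:t4 (4c) ⇒ 4c, clock 41

end_cycle[5] = 41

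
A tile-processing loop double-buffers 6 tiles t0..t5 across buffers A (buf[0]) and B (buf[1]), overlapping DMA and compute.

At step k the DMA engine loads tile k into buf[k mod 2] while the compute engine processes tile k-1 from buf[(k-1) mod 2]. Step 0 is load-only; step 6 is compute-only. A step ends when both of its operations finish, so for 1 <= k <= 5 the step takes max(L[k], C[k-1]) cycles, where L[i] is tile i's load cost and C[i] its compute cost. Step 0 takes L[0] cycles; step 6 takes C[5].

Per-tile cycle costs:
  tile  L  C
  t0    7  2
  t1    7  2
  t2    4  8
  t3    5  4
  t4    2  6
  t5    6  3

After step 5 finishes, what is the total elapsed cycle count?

k=0 load=t0/7c comp=- wait=7 total=7
k=1 load=t1/7c comp=t0/2c wait=7 total=14
k=2 load=t2/4c comp=t1/2c wait=4 total=18
k=3 load=t3/5c comp=t2/8c wait=8 total=26
k=4 load=t4/2c comp=t3/4c wait=4 total=30
k=5 load=t5/6c comp=t4/6c wait=6 total=36
k=6 load=- comp=t5/3c wait=3 total=39

end_cycle[5] = 36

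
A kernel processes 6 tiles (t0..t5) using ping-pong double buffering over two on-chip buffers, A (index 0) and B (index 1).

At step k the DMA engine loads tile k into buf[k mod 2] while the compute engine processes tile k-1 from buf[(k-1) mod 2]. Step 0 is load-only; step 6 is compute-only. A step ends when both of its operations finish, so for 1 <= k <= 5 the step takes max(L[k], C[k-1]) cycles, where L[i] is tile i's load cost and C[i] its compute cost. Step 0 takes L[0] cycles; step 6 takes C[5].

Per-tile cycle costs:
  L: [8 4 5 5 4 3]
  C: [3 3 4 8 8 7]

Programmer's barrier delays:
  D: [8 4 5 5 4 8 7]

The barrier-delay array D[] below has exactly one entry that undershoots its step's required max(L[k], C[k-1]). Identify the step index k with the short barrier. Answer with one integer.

[0] required=L[0]=8=8 vs D=8 ok
[1] required=max(L[1]=4,C[0]=3)=4 vs D=4 ok
[2] required=max(L[2]=5,C[1]=3)=5 vs D=5 ok
[3] required=max(L[3]=5,C[2]=4)=5 vs D=5 ok
[4] required=max(L[4]=4,C[3]=8)=8 vs D=4 SHORT
[5] required=max(L[5]=3,C[4]=8)=8 vs D=8 ok
[6] required=C[5]=7=7 vs D=7 ok

hazard at step 4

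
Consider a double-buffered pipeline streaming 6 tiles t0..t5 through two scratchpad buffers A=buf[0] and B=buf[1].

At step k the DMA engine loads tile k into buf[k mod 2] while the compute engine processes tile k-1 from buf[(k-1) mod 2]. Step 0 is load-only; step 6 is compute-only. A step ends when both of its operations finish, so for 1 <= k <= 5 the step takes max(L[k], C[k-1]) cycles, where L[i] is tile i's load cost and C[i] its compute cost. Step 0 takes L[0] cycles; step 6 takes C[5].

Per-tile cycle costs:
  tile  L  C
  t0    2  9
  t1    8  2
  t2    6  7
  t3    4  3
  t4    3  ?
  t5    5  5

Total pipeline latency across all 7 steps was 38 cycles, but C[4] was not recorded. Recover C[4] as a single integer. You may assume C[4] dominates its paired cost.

step 0 | dur = L[0]=2 = 2
step 1 | dur = max(L[1]=8, C[0]=9) = 9
step 2 | dur = max(L[2]=6, C[1]=2) = 6
step 3 | dur = max(L[3]=4, C[2]=7) = 7
step 4 | dur = max(L[4]=3, C[3]=3) = 3
step 5 | dur = max(L[5]=5, C[4]=?) = C[4]  (unknown; binding)
step 6 | dur = C[5]=5 = 5
sum of known step durations = 32
dur[5] = total - known = 38 - 32 = 6
C[4] is the binding max in step 5, so C[4] = dur[5] = 6

C[4] = 6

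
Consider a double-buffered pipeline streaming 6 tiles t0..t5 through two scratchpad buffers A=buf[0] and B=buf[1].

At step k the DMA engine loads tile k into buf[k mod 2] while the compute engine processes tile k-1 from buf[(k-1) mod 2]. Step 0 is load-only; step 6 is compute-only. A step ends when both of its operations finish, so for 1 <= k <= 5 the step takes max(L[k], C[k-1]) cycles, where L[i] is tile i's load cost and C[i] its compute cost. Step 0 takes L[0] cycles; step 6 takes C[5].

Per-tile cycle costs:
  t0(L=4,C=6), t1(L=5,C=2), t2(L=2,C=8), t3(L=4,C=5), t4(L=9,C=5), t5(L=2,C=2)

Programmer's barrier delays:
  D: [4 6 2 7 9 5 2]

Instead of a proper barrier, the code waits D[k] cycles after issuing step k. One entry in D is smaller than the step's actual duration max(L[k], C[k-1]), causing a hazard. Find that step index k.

hazard at step 3

k=0 barrier L[0]=4→4c, D[0]=4 ok
k=1 barrier max(L[1]=5,C[0]=6)→6c, D[1]=6 ok
k=2 barrier max(L[2]=2,C[1]=2)→2c, D[2]=2 ok
k=3 barrier max(L[3]=4,C[2]=8)→8c, D[3]=7 SHORT
k=4 barrier max(L[4]=9,C[3]=5)→9c, D[4]=9 ok
k=5 barrier max(L[5]=2,C[4]=5)→5c, D[5]=5 ok
k=6 barrier C[5]=2→2c, D[6]=2 ok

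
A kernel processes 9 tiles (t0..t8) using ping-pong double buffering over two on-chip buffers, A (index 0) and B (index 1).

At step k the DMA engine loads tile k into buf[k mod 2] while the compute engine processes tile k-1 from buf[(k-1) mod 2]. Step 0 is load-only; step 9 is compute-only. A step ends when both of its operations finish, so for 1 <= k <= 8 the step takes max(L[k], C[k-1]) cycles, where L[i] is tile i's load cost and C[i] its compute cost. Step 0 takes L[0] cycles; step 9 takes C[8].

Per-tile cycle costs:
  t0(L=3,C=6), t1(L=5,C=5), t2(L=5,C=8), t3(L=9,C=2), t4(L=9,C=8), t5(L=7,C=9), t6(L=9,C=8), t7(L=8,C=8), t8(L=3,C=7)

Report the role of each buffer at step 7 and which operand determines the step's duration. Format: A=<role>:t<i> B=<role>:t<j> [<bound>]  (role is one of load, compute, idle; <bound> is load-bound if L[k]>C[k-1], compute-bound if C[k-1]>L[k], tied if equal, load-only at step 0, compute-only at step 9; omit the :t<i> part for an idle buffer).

step 7: A=compute:t6 B=load:t7 [tied]

k=0 load=t0/3c comp=- wait=3 total=3
k=1 load=t1/5c comp=t0/6c wait=6 total=9
k=2 load=t2/5c comp=t1/5c wait=5 total=14
k=3 load=t3/9c comp=t2/8c wait=9 total=23
k=4 load=t4/9c comp=t3/2c wait=9 total=32
k=5 load=t5/7c comp=t4/8c wait=8 total=40
k=6 load=t6/9c comp=t5/9c wait=9 total=49
k=7 load=t7/8c comp=t6/8c wait=8 total=57
k=8 load=t8/3c comp=t7/8c wait=8 total=65
k=9 load=- comp=t8/7c wait=7 total=72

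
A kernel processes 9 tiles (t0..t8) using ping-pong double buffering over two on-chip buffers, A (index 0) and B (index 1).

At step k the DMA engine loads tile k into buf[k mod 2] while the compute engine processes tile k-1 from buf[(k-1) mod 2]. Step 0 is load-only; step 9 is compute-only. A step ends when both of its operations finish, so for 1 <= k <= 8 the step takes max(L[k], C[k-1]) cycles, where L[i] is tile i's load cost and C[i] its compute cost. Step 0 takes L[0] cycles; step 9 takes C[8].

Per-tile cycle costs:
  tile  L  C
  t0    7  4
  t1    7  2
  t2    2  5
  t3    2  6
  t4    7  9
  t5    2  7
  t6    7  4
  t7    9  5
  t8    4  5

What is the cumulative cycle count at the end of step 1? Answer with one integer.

k=0 load=t0/7c comp=- wait=7 total=7
k=1 load=t1/7c comp=t0/4c wait=7 total=14
k=2 load=t2/2c comp=t1/2c wait=2 total=16
k=3 load=t3/2c comp=t2/5c wait=5 total=21
k=4 load=t4/7c comp=t3/6c wait=7 total=28
k=5 load=t5/2c comp=t4/9c wait=9 total=37
k=6 load=t6/7c comp=t5/7c wait=7 total=44
k=7 load=t7/9c comp=t6/4c wait=9 total=53
k=8 load=t8/4c comp=t7/5c wait=5 total=58
k=9 load=- comp=t8/5c wait=5 total=63

end_cycle[1] = 14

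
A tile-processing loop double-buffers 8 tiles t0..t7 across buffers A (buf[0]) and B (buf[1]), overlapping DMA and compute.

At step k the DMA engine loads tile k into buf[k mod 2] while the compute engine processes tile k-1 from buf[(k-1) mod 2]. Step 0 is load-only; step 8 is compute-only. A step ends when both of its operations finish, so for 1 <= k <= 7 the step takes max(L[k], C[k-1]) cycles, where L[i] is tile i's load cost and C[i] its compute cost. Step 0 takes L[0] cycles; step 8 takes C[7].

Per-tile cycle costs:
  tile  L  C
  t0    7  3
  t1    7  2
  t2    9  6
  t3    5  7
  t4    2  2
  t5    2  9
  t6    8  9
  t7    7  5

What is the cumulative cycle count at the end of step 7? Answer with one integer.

end_cycle[7] = 56

[0] DMA t0→A (7c) ∥ CU idle ⇒ 7c, clock 7
[1] DMA t1→B (7c) ∥ CU A:t0 (3c) ⇒ 7c, clock 14
[2] DMA t2→A (9c) ∥ CU B:t1 (2c) ⇒ 9c, clock 23
[3] DMA t3→B (5c) ∥ CU A:t2 (6c) ⇒ 6c, clock 29
[4] DMA t4→A (2c) ∥ CU B:t3 (7c) ⇒ 7c, clock 36
[5] DMA t5→B (2c) ∥ CU A:t4 (2c) ⇒ 2c, clock 38
[6] DMA t6→A (8c) ∥ CU B:t5 (9c) ⇒ 9c, clock 47
[7] DMA t7→B (7c) ∥ CU A:t6 (9c) ⇒ 9c, clock 56
[8] DMA idle ∥ CU B:t7 (5c) ⇒ 5c, clock 61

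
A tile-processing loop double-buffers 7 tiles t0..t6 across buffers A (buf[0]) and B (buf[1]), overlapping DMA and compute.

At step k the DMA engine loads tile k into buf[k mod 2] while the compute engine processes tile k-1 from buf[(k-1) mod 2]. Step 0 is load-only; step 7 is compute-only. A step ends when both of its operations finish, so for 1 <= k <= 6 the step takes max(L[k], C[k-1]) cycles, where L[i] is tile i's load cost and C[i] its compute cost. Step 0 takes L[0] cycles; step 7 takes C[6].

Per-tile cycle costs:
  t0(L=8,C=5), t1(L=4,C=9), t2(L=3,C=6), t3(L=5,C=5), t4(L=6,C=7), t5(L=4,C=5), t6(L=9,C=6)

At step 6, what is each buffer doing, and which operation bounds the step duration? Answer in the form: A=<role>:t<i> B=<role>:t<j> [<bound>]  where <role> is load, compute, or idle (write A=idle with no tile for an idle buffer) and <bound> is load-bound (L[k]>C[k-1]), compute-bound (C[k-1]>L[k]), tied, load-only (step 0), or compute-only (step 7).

step 6: A=load:t6 B=compute:t5 [load-bound]

[0] DMA t0→A (8c) ∥ CU idle ⇒ 8c, clock 8
[1] DMA t1→B (4c) ∥ CU A:t0 (5c) ⇒ 5c, clock 13
[2] DMA t2→A (3c) ∥ CU B:t1 (9c) ⇒ 9c, clock 22
[3] DMA t3→B (5c) ∥ CU A:t2 (6c) ⇒ 6c, clock 28
[4] DMA t4→A (6c) ∥ CU B:t3 (5c) ⇒ 6c, clock 34
[5] DMA t5→B (4c) ∥ CU A:t4 (7c) ⇒ 7c, clock 41
[6] DMA t6→A (9c) ∥ CU B:t5 (5c) ⇒ 9c, clock 50
[7] DMA idle ∥ CU A:t6 (6c) ⇒ 6c, clock 56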